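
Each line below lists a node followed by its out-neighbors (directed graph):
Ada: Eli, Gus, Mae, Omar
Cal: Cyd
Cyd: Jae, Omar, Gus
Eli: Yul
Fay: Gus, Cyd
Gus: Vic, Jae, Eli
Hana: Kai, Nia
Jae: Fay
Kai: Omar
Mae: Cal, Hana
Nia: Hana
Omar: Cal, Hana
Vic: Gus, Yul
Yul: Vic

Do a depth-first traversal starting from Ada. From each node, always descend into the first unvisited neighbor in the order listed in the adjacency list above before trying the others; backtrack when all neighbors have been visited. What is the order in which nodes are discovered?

Visit Ada
Ada → Eli
Eli → Yul
Yul → Vic
Vic → Gus
Gus → Jae
Jae → Fay
Fay → Cyd
Cyd → Omar
Omar → Cal
Omar → Hana
Hana → Kai
Hana → Nia
Ada → Mae

Ada, Eli, Yul, Vic, Gus, Jae, Fay, Cyd, Omar, Cal, Hana, Kai, Nia, Mae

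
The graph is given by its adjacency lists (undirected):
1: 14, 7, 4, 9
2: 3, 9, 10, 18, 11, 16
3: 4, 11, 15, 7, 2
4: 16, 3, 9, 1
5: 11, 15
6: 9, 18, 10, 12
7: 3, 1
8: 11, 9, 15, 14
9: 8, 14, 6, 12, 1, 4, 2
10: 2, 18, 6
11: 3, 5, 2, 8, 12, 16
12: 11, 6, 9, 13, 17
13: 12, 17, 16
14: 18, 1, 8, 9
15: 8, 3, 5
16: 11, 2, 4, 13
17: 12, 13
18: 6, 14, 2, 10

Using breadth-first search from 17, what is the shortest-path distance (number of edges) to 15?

Level 0: 17
Level 1: 12, 13
Level 2: 6, 9, 11, 16
Level 3: 1, 2, 3, 4, 5, 8, 10, 14, 18
Level 4: 7, 15
15 first appears at level 4.

4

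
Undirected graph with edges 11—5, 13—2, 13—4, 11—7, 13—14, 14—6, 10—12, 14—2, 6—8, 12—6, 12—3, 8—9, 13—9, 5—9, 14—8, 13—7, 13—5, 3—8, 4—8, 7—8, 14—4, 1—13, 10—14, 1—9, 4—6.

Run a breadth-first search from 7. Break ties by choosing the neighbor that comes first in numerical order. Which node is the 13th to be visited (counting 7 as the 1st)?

12

Visit 7; enqueue 8, 11, 13 → queue [8, 11, 13]
Visit 8; enqueue 3, 4, 6, 9, 14 → queue [11, 13, 3, 4, 6, 9, 14]
Visit 11; enqueue 5 → queue [13, 3, 4, 6, 9, 14, 5]
Visit 13; enqueue 1, 2 → queue [3, 4, 6, 9, 14, 5, 1, 2]
Visit 3; enqueue 12 → queue [4, 6, 9, 14, 5, 1, 2, 12]
Visit 4 → queue [6, 9, 14, 5, 1, 2, 12]
Visit 6 → queue [9, 14, 5, 1, 2, 12]
Visit 9 → queue [14, 5, 1, 2, 12]
Visit 14; enqueue 10 → queue [5, 1, 2, 12, 10]
Visit 5 → queue [1, 2, 12, 10]
Visit 1 → queue [2, 12, 10]
Visit 2 → queue [12, 10]
Visit 12 → queue [10]
Visit 10 → queue []

Visit order: 7, 8, 11, 13, 3, 4, 6, 9, 14, 5, 1, 2, 12, 10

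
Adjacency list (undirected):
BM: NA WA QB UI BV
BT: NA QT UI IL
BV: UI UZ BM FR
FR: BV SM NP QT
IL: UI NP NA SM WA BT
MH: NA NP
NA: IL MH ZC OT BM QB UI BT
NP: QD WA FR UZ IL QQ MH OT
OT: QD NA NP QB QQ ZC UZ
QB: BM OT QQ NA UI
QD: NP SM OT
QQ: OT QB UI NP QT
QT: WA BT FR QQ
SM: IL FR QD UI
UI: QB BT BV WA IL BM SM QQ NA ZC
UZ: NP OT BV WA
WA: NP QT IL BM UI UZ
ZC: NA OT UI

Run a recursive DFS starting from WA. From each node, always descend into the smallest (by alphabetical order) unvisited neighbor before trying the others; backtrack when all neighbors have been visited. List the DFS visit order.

WA -> BM -> BV -> FR -> NP -> IL -> BT -> NA -> MH -> OT -> QB -> QQ -> QT -> UI -> SM -> QD -> ZC -> UZ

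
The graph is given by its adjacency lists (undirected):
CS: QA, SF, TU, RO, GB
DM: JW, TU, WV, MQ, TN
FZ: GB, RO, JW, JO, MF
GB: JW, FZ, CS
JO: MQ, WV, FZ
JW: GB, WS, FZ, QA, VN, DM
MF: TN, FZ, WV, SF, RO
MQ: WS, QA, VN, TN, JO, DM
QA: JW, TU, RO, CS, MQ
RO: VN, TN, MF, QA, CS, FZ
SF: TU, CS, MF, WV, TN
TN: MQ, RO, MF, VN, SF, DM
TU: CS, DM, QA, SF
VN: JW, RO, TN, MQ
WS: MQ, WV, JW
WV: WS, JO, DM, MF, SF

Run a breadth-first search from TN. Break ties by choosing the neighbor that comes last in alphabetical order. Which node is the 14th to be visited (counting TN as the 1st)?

Visit TN; enqueue VN, SF, RO, MQ, MF, DM → queue [VN, SF, RO, MQ, MF, DM]
Visit VN; enqueue JW → queue [SF, RO, MQ, MF, DM, JW]
Visit SF; enqueue WV, TU, CS → queue [RO, MQ, MF, DM, JW, WV, TU, CS]
Visit RO; enqueue QA, FZ → queue [MQ, MF, DM, JW, WV, TU, CS, QA, FZ]
Visit MQ; enqueue WS, JO → queue [MF, DM, JW, WV, TU, CS, QA, FZ, WS, JO]
Visit MF → queue [DM, JW, WV, TU, CS, QA, FZ, WS, JO]
Visit DM → queue [JW, WV, TU, CS, QA, FZ, WS, JO]
Visit JW; enqueue GB → queue [WV, TU, CS, QA, FZ, WS, JO, GB]
Visit WV → queue [TU, CS, QA, FZ, WS, JO, GB]
Visit TU → queue [CS, QA, FZ, WS, JO, GB]
Visit CS → queue [QA, FZ, WS, JO, GB]
Visit QA → queue [FZ, WS, JO, GB]
Visit FZ → queue [WS, JO, GB]
Visit WS → queue [JO, GB]
Visit JO → queue [GB]
Visit GB → queue []

Visit order: TN, VN, SF, RO, MQ, MF, DM, JW, WV, TU, CS, QA, FZ, WS, JO, GB

WS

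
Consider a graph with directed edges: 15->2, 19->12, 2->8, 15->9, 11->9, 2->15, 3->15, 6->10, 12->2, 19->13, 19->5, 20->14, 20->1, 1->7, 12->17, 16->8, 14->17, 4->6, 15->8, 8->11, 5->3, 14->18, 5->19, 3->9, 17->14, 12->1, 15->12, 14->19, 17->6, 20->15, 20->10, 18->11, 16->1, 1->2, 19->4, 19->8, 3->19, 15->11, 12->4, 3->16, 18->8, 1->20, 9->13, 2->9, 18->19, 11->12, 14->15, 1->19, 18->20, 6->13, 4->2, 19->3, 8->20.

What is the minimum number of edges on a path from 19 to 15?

Level 0: 19
Level 1: 3, 4, 5, 8, 12, 13
Level 2: 1, 2, 6, 9, 11, 15, 16, 17, 20
Level 3: 7, 10, 14
Level 4: 18
15 first appears at level 2.

2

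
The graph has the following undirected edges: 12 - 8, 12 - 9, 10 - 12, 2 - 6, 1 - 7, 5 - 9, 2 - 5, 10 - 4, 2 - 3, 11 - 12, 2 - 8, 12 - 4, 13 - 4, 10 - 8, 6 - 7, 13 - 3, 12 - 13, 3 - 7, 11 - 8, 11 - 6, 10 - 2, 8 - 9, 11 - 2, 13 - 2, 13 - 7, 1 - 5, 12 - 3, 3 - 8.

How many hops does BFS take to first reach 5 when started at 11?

Level 0: 11
Level 1: 2, 6, 8, 12
Level 2: 3, 4, 5, 7, 9, 10, 13
Level 3: 1
5 first appears at level 2.

2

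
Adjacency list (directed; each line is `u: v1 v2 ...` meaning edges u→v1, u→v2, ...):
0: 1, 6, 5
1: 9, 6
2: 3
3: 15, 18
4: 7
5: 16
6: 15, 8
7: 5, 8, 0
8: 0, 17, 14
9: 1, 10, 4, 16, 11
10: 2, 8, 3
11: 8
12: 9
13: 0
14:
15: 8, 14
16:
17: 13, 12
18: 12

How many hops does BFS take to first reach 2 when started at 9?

2

Level 0: 9
Level 1: 1, 4, 10, 11, 16
Level 2: 2, 3, 6, 7, 8
Level 3: 0, 5, 14, 15, 17, 18
Level 4: 12, 13
2 first appears at level 2.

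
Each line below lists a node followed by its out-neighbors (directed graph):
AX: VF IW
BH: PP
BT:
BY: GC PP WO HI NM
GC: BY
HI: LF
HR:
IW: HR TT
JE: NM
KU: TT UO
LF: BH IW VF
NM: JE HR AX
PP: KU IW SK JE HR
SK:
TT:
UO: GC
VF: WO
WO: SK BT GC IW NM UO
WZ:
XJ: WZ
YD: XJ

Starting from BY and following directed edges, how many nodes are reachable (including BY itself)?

18

BFS from BY visits: BY, GC, HI, NM, PP, WO, LF, AX, HR, JE, IW, KU, SK, BT, UO, BH, VF, TT
Reachable nodes: 18 of 21 total.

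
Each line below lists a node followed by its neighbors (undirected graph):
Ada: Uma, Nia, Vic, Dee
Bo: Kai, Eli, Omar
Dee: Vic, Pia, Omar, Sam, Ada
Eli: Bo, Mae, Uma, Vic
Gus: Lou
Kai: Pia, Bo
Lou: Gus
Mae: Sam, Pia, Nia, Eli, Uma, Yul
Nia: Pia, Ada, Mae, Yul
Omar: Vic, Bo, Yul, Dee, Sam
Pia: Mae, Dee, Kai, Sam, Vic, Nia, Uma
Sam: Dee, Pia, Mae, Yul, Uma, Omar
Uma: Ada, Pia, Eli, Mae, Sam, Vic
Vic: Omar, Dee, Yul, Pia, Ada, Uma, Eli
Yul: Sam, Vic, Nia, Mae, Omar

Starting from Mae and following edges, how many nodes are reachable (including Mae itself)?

13

BFS from Mae visits: Mae, Sam, Pia, Nia, Eli, Uma, Yul, Dee, Omar, Kai, Vic, Ada, Bo
Reachable nodes: 13 of 15 total.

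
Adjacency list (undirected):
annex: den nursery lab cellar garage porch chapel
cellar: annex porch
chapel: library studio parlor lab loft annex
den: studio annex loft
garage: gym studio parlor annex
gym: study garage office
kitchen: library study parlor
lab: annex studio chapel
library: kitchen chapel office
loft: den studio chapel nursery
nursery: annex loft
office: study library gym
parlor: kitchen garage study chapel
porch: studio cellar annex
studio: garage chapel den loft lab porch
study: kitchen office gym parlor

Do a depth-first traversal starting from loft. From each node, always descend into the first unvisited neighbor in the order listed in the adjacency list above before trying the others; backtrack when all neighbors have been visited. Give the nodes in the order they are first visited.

Visit loft
loft → den
den → studio
studio → garage
garage → gym
gym → study
study → kitchen
kitchen → library
library → chapel
chapel → parlor
chapel → lab
lab → annex
annex → nursery
annex → cellar
cellar → porch
library → office

loft -> den -> studio -> garage -> gym -> study -> kitchen -> library -> chapel -> parlor -> lab -> annex -> nursery -> cellar -> porch -> office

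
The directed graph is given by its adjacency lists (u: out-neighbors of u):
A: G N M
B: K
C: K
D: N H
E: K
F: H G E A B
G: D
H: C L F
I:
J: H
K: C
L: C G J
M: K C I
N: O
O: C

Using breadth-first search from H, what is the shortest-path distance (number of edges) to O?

Level 0: H
Level 1: C, F, L
Level 2: A, B, E, G, J, K
Level 3: D, M, N
Level 4: I, O
O first appears at level 4.

4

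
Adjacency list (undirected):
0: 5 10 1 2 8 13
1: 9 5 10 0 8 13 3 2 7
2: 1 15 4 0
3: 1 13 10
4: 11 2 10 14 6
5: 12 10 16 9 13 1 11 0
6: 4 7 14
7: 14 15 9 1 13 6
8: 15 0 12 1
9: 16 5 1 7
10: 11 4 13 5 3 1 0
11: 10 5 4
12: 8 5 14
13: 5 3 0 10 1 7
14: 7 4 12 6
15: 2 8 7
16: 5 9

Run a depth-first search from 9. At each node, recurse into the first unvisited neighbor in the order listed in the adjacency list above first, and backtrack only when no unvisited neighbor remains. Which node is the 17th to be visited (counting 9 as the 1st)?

6

Visit 9
9 → 16
16 → 5
5 → 12
12 → 8
8 → 15
15 → 2
2 → 1
1 → 10
10 → 11
11 → 4
4 → 14
14 → 7
7 → 13
13 → 3
13 → 0
7 → 6

Visit order: 9, 16, 5, 12, 8, 15, 2, 1, 10, 11, 4, 14, 7, 13, 3, 0, 6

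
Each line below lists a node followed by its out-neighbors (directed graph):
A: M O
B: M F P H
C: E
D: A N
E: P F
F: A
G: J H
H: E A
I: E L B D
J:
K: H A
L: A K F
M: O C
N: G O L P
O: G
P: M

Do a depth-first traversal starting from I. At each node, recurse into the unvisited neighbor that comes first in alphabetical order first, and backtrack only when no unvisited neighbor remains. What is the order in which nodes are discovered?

I -> B -> F -> A -> M -> C -> E -> P -> O -> G -> H -> J -> D -> N -> L -> K

Visit I
I → B
B → F
F → A
A → M
M → C
C → E
E → P
M → O
O → G
G → H
G → J
I → D
D → N
N → L
L → K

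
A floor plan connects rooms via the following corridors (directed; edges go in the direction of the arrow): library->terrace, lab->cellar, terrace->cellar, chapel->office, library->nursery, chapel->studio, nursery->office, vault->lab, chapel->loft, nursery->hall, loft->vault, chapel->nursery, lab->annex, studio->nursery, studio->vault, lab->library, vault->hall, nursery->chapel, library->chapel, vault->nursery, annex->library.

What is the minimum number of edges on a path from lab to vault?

Level 0: lab
Level 1: annex, cellar, library
Level 2: chapel, nursery, terrace
Level 3: hall, loft, office, studio
Level 4: vault
vault first appears at level 4.

4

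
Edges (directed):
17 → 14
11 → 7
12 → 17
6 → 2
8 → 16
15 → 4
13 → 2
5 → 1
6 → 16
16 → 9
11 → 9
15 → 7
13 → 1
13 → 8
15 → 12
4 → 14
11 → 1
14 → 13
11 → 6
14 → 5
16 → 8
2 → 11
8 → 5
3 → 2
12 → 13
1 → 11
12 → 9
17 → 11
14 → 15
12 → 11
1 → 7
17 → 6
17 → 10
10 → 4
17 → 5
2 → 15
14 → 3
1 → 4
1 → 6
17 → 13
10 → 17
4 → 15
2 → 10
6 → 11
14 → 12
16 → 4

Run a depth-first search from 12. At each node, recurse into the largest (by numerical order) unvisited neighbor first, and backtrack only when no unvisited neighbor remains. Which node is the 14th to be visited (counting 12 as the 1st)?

6

Visit 12
12 → 17
17 → 14
14 → 15
15 → 7
15 → 4
14 → 13
13 → 8
8 → 16
16 → 9
8 → 5
5 → 1
1 → 11
11 → 6
6 → 2
2 → 10
14 → 3

Visit order: 12, 17, 14, 15, 7, 4, 13, 8, 16, 9, 5, 1, 11, 6, 2, 10, 3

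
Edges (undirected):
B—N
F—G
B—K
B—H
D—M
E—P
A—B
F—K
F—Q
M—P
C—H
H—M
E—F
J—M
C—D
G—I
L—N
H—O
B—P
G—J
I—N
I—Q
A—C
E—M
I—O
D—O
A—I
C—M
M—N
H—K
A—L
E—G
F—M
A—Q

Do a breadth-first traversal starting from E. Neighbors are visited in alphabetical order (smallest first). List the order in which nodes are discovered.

E F G M P K Q I J C D H N B A O L

Visit E; enqueue F, G, M, P → queue [F, G, M, P]
Visit F; enqueue K, Q → queue [G, M, P, K, Q]
Visit G; enqueue I, J → queue [M, P, K, Q, I, J]
Visit M; enqueue C, D, H, N → queue [P, K, Q, I, J, C, D, H, N]
Visit P; enqueue B → queue [K, Q, I, J, C, D, H, N, B]
Visit K → queue [Q, I, J, C, D, H, N, B]
Visit Q; enqueue A → queue [I, J, C, D, H, N, B, A]
Visit I; enqueue O → queue [J, C, D, H, N, B, A, O]
Visit J → queue [C, D, H, N, B, A, O]
Visit C → queue [D, H, N, B, A, O]
Visit D → queue [H, N, B, A, O]
Visit H → queue [N, B, A, O]
Visit N; enqueue L → queue [B, A, O, L]
Visit B → queue [A, O, L]
Visit A → queue [O, L]
Visit O → queue [L]
Visit L → queue []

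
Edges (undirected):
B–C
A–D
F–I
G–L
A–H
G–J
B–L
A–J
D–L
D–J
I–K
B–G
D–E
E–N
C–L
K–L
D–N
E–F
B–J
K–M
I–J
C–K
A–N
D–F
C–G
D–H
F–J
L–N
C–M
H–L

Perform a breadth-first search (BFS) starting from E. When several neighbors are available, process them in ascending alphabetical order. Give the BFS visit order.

E, D, F, N, A, H, J, L, I, B, G, C, K, M

Visit E; enqueue D, F, N → queue [D, F, N]
Visit D; enqueue A, H, J, L → queue [F, N, A, H, J, L]
Visit F; enqueue I → queue [N, A, H, J, L, I]
Visit N → queue [A, H, J, L, I]
Visit A → queue [H, J, L, I]
Visit H → queue [J, L, I]
Visit J; enqueue B, G → queue [L, I, B, G]
Visit L; enqueue C, K → queue [I, B, G, C, K]
Visit I → queue [B, G, C, K]
Visit B → queue [G, C, K]
Visit G → queue [C, K]
Visit C; enqueue M → queue [K, M]
Visit K → queue [M]
Visit M → queue []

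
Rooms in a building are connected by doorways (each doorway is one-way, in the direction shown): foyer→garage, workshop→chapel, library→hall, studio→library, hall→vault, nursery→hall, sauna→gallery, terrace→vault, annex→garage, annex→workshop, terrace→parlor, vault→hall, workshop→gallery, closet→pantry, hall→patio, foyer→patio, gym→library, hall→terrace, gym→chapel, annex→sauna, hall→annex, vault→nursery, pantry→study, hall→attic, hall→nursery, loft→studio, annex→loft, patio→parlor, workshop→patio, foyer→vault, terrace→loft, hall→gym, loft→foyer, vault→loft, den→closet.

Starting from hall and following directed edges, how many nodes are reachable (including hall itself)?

BFS from hall visits: hall, vault, terrace, patio, nursery, gym, attic, annex, loft, parlor, library, chapel, workshop, sauna, garage, studio, foyer, gallery
Reachable nodes: 18 of 22 total.

18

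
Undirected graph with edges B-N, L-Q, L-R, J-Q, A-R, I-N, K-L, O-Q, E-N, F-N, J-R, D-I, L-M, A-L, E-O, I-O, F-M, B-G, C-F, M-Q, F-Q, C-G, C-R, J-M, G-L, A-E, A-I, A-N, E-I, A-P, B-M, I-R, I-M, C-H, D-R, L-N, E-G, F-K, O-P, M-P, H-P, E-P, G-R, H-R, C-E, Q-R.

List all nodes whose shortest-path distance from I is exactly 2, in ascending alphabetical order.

B, C, F, G, H, J, L, P, Q

Level 0: I
Level 1: A, D, E, M, N, O, R
Level 2: B, C, F, G, H, J, L, P, Q
Level 3: K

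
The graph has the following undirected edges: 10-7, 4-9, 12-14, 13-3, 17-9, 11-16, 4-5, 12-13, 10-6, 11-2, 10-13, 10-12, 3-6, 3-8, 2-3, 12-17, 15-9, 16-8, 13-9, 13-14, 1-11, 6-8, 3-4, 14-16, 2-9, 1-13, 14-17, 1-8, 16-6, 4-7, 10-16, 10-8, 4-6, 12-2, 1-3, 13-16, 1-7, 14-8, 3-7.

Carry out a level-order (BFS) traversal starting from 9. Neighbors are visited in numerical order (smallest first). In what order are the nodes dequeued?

9, 2, 4, 13, 15, 17, 3, 11, 12, 5, 6, 7, 1, 10, 14, 16, 8

Visit 9; enqueue 2, 4, 13, 15, 17 → queue [2, 4, 13, 15, 17]
Visit 2; enqueue 3, 11, 12 → queue [4, 13, 15, 17, 3, 11, 12]
Visit 4; enqueue 5, 6, 7 → queue [13, 15, 17, 3, 11, 12, 5, 6, 7]
Visit 13; enqueue 1, 10, 14, 16 → queue [15, 17, 3, 11, 12, 5, 6, 7, 1, 10, 14, 16]
Visit 15 → queue [17, 3, 11, 12, 5, 6, 7, 1, 10, 14, 16]
Visit 17 → queue [3, 11, 12, 5, 6, 7, 1, 10, 14, 16]
Visit 3; enqueue 8 → queue [11, 12, 5, 6, 7, 1, 10, 14, 16, 8]
Visit 11 → queue [12, 5, 6, 7, 1, 10, 14, 16, 8]
Visit 12 → queue [5, 6, 7, 1, 10, 14, 16, 8]
Visit 5 → queue [6, 7, 1, 10, 14, 16, 8]
Visit 6 → queue [7, 1, 10, 14, 16, 8]
Visit 7 → queue [1, 10, 14, 16, 8]
Visit 1 → queue [10, 14, 16, 8]
Visit 10 → queue [14, 16, 8]
Visit 14 → queue [16, 8]
Visit 16 → queue [8]
Visit 8 → queue []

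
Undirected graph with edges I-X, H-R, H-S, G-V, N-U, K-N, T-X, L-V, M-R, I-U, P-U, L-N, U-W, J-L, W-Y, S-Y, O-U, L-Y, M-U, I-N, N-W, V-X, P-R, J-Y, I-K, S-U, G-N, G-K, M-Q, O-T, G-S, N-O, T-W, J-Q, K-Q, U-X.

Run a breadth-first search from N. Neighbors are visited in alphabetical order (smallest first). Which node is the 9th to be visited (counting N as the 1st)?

Visit N; enqueue G, I, K, L, O, U, W → queue [G, I, K, L, O, U, W]
Visit G; enqueue S, V → queue [I, K, L, O, U, W, S, V]
Visit I; enqueue X → queue [K, L, O, U, W, S, V, X]
Visit K; enqueue Q → queue [L, O, U, W, S, V, X, Q]
Visit L; enqueue J, Y → queue [O, U, W, S, V, X, Q, J, Y]
Visit O; enqueue T → queue [U, W, S, V, X, Q, J, Y, T]
Visit U; enqueue M, P → queue [W, S, V, X, Q, J, Y, T, M, P]
Visit W → queue [S, V, X, Q, J, Y, T, M, P]
Visit S; enqueue H → queue [V, X, Q, J, Y, T, M, P, H]
Visit V → queue [X, Q, J, Y, T, M, P, H]
Visit X → queue [Q, J, Y, T, M, P, H]
Visit Q → queue [J, Y, T, M, P, H]
Visit J → queue [Y, T, M, P, H]
Visit Y → queue [T, M, P, H]
Visit T → queue [M, P, H]
Visit M; enqueue R → queue [P, H, R]
Visit P → queue [H, R]
Visit H → queue [R]
Visit R → queue []

Visit order: N, G, I, K, L, O, U, W, S, V, X, Q, J, Y, T, M, P, H, R

S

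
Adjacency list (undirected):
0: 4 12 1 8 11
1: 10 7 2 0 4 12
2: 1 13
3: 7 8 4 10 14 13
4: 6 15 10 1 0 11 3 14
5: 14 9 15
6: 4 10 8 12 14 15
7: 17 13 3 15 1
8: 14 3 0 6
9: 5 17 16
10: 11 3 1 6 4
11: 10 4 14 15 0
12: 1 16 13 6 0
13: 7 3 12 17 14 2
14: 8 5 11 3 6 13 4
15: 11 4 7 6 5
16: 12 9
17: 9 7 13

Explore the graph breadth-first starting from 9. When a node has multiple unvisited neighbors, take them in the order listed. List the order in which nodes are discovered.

Visit 9; enqueue 5, 17, 16 → queue [5, 17, 16]
Visit 5; enqueue 14, 15 → queue [17, 16, 14, 15]
Visit 17; enqueue 7, 13 → queue [16, 14, 15, 7, 13]
Visit 16; enqueue 12 → queue [14, 15, 7, 13, 12]
Visit 14; enqueue 8, 11, 3, 6, 4 → queue [15, 7, 13, 12, 8, 11, 3, 6, 4]
Visit 15 → queue [7, 13, 12, 8, 11, 3, 6, 4]
Visit 7; enqueue 1 → queue [13, 12, 8, 11, 3, 6, 4, 1]
Visit 13; enqueue 2 → queue [12, 8, 11, 3, 6, 4, 1, 2]
Visit 12; enqueue 0 → queue [8, 11, 3, 6, 4, 1, 2, 0]
Visit 8 → queue [11, 3, 6, 4, 1, 2, 0]
Visit 11; enqueue 10 → queue [3, 6, 4, 1, 2, 0, 10]
Visit 3 → queue [6, 4, 1, 2, 0, 10]
Visit 6 → queue [4, 1, 2, 0, 10]
Visit 4 → queue [1, 2, 0, 10]
Visit 1 → queue [2, 0, 10]
Visit 2 → queue [0, 10]
Visit 0 → queue [10]
Visit 10 → queue []

9 → 5 → 17 → 16 → 14 → 15 → 7 → 13 → 12 → 8 → 11 → 3 → 6 → 4 → 1 → 2 → 0 → 10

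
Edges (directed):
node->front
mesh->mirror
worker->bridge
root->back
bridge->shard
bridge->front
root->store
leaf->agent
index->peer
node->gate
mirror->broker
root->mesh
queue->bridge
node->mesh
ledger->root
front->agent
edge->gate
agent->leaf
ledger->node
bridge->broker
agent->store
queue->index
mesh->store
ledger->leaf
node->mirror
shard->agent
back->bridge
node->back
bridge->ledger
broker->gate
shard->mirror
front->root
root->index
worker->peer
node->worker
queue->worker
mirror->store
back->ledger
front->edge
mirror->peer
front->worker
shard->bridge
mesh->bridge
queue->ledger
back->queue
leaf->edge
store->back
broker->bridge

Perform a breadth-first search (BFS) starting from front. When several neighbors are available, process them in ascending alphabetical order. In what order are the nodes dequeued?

Visit front; enqueue agent, edge, root, worker → queue [agent, edge, root, worker]
Visit agent; enqueue leaf, store → queue [edge, root, worker, leaf, store]
Visit edge; enqueue gate → queue [root, worker, leaf, store, gate]
Visit root; enqueue back, index, mesh → queue [worker, leaf, store, gate, back, index, mesh]
Visit worker; enqueue bridge, peer → queue [leaf, store, gate, back, index, mesh, bridge, peer]
Visit leaf → queue [store, gate, back, index, mesh, bridge, peer]
Visit store → queue [gate, back, index, mesh, bridge, peer]
Visit gate → queue [back, index, mesh, bridge, peer]
Visit back; enqueue ledger, queue → queue [index, mesh, bridge, peer, ledger, queue]
Visit index → queue [mesh, bridge, peer, ledger, queue]
Visit mesh; enqueue mirror → queue [bridge, peer, ledger, queue, mirror]
Visit bridge; enqueue broker, shard → queue [peer, ledger, queue, mirror, broker, shard]
Visit peer → queue [ledger, queue, mirror, broker, shard]
Visit ledger; enqueue node → queue [queue, mirror, broker, shard, node]
Visit queue → queue [mirror, broker, shard, node]
Visit mirror → queue [broker, shard, node]
Visit broker → queue [shard, node]
Visit shard → queue [node]
Visit node → queue []

front → agent → edge → root → worker → leaf → store → gate → back → index → mesh → bridge → peer → ledger → queue → mirror → broker → shard → node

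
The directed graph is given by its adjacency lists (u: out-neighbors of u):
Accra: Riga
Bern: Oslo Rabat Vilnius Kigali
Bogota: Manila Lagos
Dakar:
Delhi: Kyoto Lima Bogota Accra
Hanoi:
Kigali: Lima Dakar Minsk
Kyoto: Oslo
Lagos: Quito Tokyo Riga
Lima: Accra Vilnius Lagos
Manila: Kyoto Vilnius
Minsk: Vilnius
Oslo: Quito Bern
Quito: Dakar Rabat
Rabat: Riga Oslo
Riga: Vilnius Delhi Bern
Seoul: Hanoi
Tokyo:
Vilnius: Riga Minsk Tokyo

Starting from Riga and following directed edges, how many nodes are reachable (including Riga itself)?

BFS from Riga visits: Riga, Vilnius, Delhi, Bern, Minsk, Tokyo, Kyoto, Lima, Bogota, Accra, Oslo, Rabat, Kigali, Lagos, Manila, Quito, Dakar
Reachable nodes: 17 of 19 total.

17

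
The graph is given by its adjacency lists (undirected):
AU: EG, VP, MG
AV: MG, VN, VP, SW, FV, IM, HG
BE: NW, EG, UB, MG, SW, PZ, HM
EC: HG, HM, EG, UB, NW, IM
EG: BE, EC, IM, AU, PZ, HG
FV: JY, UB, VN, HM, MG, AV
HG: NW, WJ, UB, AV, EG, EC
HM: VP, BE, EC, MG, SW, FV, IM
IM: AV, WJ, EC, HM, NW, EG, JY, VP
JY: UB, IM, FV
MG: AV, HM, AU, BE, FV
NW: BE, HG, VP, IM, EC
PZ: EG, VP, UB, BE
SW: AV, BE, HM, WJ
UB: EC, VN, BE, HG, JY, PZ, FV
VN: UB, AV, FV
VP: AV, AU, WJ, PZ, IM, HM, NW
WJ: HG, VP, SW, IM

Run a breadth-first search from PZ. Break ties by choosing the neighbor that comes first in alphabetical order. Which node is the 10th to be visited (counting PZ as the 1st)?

Visit PZ; enqueue BE, EG, UB, VP → queue [BE, EG, UB, VP]
Visit BE; enqueue HM, MG, NW, SW → queue [EG, UB, VP, HM, MG, NW, SW]
Visit EG; enqueue AU, EC, HG, IM → queue [UB, VP, HM, MG, NW, SW, AU, EC, HG, IM]
Visit UB; enqueue FV, JY, VN → queue [VP, HM, MG, NW, SW, AU, EC, HG, IM, FV, JY, VN]
Visit VP; enqueue AV, WJ → queue [HM, MG, NW, SW, AU, EC, HG, IM, FV, JY, VN, AV, WJ]
Visit HM → queue [MG, NW, SW, AU, EC, HG, IM, FV, JY, VN, AV, WJ]
Visit MG → queue [NW, SW, AU, EC, HG, IM, FV, JY, VN, AV, WJ]
Visit NW → queue [SW, AU, EC, HG, IM, FV, JY, VN, AV, WJ]
Visit SW → queue [AU, EC, HG, IM, FV, JY, VN, AV, WJ]
Visit AU → queue [EC, HG, IM, FV, JY, VN, AV, WJ]
Visit EC → queue [HG, IM, FV, JY, VN, AV, WJ]
Visit HG → queue [IM, FV, JY, VN, AV, WJ]
Visit IM → queue [FV, JY, VN, AV, WJ]
Visit FV → queue [JY, VN, AV, WJ]
Visit JY → queue [VN, AV, WJ]
Visit VN → queue [AV, WJ]
Visit AV → queue [WJ]
Visit WJ → queue []

Visit order: PZ, BE, EG, UB, VP, HM, MG, NW, SW, AU, EC, HG, IM, FV, JY, VN, AV, WJ

AU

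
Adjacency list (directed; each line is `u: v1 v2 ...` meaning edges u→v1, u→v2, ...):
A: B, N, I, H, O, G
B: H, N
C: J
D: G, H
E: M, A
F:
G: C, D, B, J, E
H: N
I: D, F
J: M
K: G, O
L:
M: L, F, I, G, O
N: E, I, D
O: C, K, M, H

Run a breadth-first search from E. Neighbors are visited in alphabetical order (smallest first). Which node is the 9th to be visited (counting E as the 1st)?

Visit E; enqueue A, M → queue [A, M]
Visit A; enqueue B, G, H, I, N, O → queue [M, B, G, H, I, N, O]
Visit M; enqueue F, L → queue [B, G, H, I, N, O, F, L]
Visit B → queue [G, H, I, N, O, F, L]
Visit G; enqueue C, D, J → queue [H, I, N, O, F, L, C, D, J]
Visit H → queue [I, N, O, F, L, C, D, J]
Visit I → queue [N, O, F, L, C, D, J]
Visit N → queue [O, F, L, C, D, J]
Visit O; enqueue K → queue [F, L, C, D, J, K]
Visit F → queue [L, C, D, J, K]
Visit L → queue [C, D, J, K]
Visit C → queue [D, J, K]
Visit D → queue [J, K]
Visit J → queue [K]
Visit K → queue []

Visit order: E, A, M, B, G, H, I, N, O, F, L, C, D, J, K

O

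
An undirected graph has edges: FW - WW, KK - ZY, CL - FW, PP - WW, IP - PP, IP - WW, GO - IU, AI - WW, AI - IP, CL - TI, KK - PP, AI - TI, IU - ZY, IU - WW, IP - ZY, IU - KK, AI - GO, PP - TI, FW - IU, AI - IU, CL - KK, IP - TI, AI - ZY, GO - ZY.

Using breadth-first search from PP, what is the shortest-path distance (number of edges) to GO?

Level 0: PP
Level 1: IP, KK, TI, WW
Level 2: AI, CL, FW, IU, ZY
Level 3: GO
GO first appears at level 3.

3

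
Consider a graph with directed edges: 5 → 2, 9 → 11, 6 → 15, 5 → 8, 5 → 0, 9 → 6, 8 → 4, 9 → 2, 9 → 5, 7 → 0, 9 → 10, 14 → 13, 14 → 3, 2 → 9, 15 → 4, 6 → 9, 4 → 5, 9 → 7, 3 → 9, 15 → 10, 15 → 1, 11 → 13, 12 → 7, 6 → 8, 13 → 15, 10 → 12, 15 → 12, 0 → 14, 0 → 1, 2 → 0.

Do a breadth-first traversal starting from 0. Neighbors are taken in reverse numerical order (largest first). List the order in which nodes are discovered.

0 14 1 13 3 15 9 12 10 4 11 7 6 5 2 8

Visit 0; enqueue 14, 1 → queue [14, 1]
Visit 14; enqueue 13, 3 → queue [1, 13, 3]
Visit 1 → queue [13, 3]
Visit 13; enqueue 15 → queue [3, 15]
Visit 3; enqueue 9 → queue [15, 9]
Visit 15; enqueue 12, 10, 4 → queue [9, 12, 10, 4]
Visit 9; enqueue 11, 7, 6, 5, 2 → queue [12, 10, 4, 11, 7, 6, 5, 2]
Visit 12 → queue [10, 4, 11, 7, 6, 5, 2]
Visit 10 → queue [4, 11, 7, 6, 5, 2]
Visit 4 → queue [11, 7, 6, 5, 2]
Visit 11 → queue [7, 6, 5, 2]
Visit 7 → queue [6, 5, 2]
Visit 6; enqueue 8 → queue [5, 2, 8]
Visit 5 → queue [2, 8]
Visit 2 → queue [8]
Visit 8 → queue []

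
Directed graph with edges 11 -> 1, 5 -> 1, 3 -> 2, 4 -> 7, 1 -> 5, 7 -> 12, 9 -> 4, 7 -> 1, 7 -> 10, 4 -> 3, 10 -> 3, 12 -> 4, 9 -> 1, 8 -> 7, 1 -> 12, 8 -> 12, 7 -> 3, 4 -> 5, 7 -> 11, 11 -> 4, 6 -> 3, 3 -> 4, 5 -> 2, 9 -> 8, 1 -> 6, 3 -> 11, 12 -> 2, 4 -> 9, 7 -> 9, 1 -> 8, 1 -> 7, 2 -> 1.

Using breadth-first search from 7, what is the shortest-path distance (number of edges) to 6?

Level 0: 7
Level 1: 1, 3, 9, 10, 11, 12
Level 2: 2, 4, 5, 6, 8
6 first appears at level 2.

2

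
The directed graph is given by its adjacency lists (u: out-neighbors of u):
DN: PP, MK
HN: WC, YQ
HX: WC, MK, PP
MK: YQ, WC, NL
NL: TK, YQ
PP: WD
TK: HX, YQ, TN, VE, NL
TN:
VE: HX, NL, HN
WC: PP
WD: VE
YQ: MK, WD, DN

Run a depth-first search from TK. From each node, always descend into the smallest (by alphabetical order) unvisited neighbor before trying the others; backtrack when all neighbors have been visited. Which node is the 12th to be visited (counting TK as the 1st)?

TN

Visit TK
TK → HX
HX → MK
MK → NL
NL → YQ
YQ → DN
DN → PP
PP → WD
WD → VE
VE → HN
HN → WC
TK → TN

Visit order: TK, HX, MK, NL, YQ, DN, PP, WD, VE, HN, WC, TN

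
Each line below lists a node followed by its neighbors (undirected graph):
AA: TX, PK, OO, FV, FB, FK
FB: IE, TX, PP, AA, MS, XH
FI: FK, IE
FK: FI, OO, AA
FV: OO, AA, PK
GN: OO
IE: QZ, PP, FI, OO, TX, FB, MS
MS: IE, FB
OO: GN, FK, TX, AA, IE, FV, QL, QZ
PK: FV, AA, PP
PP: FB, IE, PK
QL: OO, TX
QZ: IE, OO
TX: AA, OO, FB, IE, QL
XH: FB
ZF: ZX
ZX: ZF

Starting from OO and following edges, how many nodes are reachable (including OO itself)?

15

BFS from OO visits: OO, TX, QZ, QL, IE, GN, FV, FK, AA, FB, PP, MS, FI, PK, XH
Reachable nodes: 15 of 17 total.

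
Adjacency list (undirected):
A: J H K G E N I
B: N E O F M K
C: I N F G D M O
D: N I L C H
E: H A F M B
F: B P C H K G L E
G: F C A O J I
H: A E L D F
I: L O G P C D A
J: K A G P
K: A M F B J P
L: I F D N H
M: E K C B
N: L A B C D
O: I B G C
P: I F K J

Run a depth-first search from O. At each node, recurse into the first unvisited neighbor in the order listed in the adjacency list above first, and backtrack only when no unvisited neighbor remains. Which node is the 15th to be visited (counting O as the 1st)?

Visit O
O → I
I → L
L → F
F → B
B → N
N → A
A → J
J → K
K → M
M → E
E → H
H → D
D → C
C → G
K → P

Visit order: O, I, L, F, B, N, A, J, K, M, E, H, D, C, G, P

G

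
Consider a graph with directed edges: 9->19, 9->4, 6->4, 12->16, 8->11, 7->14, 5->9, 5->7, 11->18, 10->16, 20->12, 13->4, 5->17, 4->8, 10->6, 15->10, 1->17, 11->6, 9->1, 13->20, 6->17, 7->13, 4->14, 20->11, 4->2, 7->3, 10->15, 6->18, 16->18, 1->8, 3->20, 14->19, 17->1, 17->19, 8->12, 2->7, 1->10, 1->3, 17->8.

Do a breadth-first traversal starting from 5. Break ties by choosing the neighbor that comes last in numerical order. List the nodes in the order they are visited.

Visit 5; enqueue 17, 9, 7 → queue [17, 9, 7]
Visit 17; enqueue 19, 8, 1 → queue [9, 7, 19, 8, 1]
Visit 9; enqueue 4 → queue [7, 19, 8, 1, 4]
Visit 7; enqueue 14, 13, 3 → queue [19, 8, 1, 4, 14, 13, 3]
Visit 19 → queue [8, 1, 4, 14, 13, 3]
Visit 8; enqueue 12, 11 → queue [1, 4, 14, 13, 3, 12, 11]
Visit 1; enqueue 10 → queue [4, 14, 13, 3, 12, 11, 10]
Visit 4; enqueue 2 → queue [14, 13, 3, 12, 11, 10, 2]
Visit 14 → queue [13, 3, 12, 11, 10, 2]
Visit 13; enqueue 20 → queue [3, 12, 11, 10, 2, 20]
Visit 3 → queue [12, 11, 10, 2, 20]
Visit 12; enqueue 16 → queue [11, 10, 2, 20, 16]
Visit 11; enqueue 18, 6 → queue [10, 2, 20, 16, 18, 6]
Visit 10; enqueue 15 → queue [2, 20, 16, 18, 6, 15]
Visit 2 → queue [20, 16, 18, 6, 15]
Visit 20 → queue [16, 18, 6, 15]
Visit 16 → queue [18, 6, 15]
Visit 18 → queue [6, 15]
Visit 6 → queue [15]
Visit 15 → queue []

5 -> 17 -> 9 -> 7 -> 19 -> 8 -> 1 -> 4 -> 14 -> 13 -> 3 -> 12 -> 11 -> 10 -> 2 -> 20 -> 16 -> 18 -> 6 -> 15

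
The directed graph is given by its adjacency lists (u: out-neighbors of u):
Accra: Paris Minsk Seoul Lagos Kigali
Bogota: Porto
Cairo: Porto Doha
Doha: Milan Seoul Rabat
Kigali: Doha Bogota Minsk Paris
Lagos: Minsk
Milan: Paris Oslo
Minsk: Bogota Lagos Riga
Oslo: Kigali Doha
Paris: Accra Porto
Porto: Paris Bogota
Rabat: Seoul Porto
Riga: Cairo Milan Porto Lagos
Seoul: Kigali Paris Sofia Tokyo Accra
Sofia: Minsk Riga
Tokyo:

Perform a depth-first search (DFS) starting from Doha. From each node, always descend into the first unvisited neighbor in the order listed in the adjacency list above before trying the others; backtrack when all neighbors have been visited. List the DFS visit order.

Doha Milan Paris Accra Minsk Bogota Porto Lagos Riga Cairo Seoul Kigali Sofia Tokyo Oslo Rabat

Visit Doha
Doha → Milan
Milan → Paris
Paris → Accra
Accra → Minsk
Minsk → Bogota
Bogota → Porto
Minsk → Lagos
Minsk → Riga
Riga → Cairo
Accra → Seoul
Seoul → Kigali
Seoul → Sofia
Seoul → Tokyo
Milan → Oslo
Doha → Rabat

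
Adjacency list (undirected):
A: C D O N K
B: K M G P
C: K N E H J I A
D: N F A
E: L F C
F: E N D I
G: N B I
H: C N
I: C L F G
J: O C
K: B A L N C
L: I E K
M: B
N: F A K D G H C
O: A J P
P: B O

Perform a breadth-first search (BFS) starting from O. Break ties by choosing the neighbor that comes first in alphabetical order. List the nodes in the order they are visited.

Visit O; enqueue A, J, P → queue [A, J, P]
Visit A; enqueue C, D, K, N → queue [J, P, C, D, K, N]
Visit J → queue [P, C, D, K, N]
Visit P; enqueue B → queue [C, D, K, N, B]
Visit C; enqueue E, H, I → queue [D, K, N, B, E, H, I]
Visit D; enqueue F → queue [K, N, B, E, H, I, F]
Visit K; enqueue L → queue [N, B, E, H, I, F, L]
Visit N; enqueue G → queue [B, E, H, I, F, L, G]
Visit B; enqueue M → queue [E, H, I, F, L, G, M]
Visit E → queue [H, I, F, L, G, M]
Visit H → queue [I, F, L, G, M]
Visit I → queue [F, L, G, M]
Visit F → queue [L, G, M]
Visit L → queue [G, M]
Visit G → queue [M]
Visit M → queue []

O -> A -> J -> P -> C -> D -> K -> N -> B -> E -> H -> I -> F -> L -> G -> M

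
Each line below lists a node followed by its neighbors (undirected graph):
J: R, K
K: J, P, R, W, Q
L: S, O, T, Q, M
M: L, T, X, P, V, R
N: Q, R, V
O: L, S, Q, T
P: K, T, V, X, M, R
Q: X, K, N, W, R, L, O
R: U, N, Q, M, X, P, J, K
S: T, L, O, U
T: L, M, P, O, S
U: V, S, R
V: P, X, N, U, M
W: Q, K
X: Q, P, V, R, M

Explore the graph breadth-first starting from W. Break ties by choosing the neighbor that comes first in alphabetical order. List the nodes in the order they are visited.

W K Q J P R L N O X M T V U S

Visit W; enqueue K, Q → queue [K, Q]
Visit K; enqueue J, P, R → queue [Q, J, P, R]
Visit Q; enqueue L, N, O, X → queue [J, P, R, L, N, O, X]
Visit J → queue [P, R, L, N, O, X]
Visit P; enqueue M, T, V → queue [R, L, N, O, X, M, T, V]
Visit R; enqueue U → queue [L, N, O, X, M, T, V, U]
Visit L; enqueue S → queue [N, O, X, M, T, V, U, S]
Visit N → queue [O, X, M, T, V, U, S]
Visit O → queue [X, M, T, V, U, S]
Visit X → queue [M, T, V, U, S]
Visit M → queue [T, V, U, S]
Visit T → queue [V, U, S]
Visit V → queue [U, S]
Visit U → queue [S]
Visit S → queue []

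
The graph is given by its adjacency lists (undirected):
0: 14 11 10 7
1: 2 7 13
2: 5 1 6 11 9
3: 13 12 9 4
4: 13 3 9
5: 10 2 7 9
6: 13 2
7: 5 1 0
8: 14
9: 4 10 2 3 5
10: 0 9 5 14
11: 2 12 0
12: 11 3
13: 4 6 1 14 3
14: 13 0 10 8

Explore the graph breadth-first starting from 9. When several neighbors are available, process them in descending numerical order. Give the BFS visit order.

9, 10, 5, 4, 3, 2, 14, 0, 7, 13, 12, 11, 6, 1, 8

Visit 9; enqueue 10, 5, 4, 3, 2 → queue [10, 5, 4, 3, 2]
Visit 10; enqueue 14, 0 → queue [5, 4, 3, 2, 14, 0]
Visit 5; enqueue 7 → queue [4, 3, 2, 14, 0, 7]
Visit 4; enqueue 13 → queue [3, 2, 14, 0, 7, 13]
Visit 3; enqueue 12 → queue [2, 14, 0, 7, 13, 12]
Visit 2; enqueue 11, 6, 1 → queue [14, 0, 7, 13, 12, 11, 6, 1]
Visit 14; enqueue 8 → queue [0, 7, 13, 12, 11, 6, 1, 8]
Visit 0 → queue [7, 13, 12, 11, 6, 1, 8]
Visit 7 → queue [13, 12, 11, 6, 1, 8]
Visit 13 → queue [12, 11, 6, 1, 8]
Visit 12 → queue [11, 6, 1, 8]
Visit 11 → queue [6, 1, 8]
Visit 6 → queue [1, 8]
Visit 1 → queue [8]
Visit 8 → queue []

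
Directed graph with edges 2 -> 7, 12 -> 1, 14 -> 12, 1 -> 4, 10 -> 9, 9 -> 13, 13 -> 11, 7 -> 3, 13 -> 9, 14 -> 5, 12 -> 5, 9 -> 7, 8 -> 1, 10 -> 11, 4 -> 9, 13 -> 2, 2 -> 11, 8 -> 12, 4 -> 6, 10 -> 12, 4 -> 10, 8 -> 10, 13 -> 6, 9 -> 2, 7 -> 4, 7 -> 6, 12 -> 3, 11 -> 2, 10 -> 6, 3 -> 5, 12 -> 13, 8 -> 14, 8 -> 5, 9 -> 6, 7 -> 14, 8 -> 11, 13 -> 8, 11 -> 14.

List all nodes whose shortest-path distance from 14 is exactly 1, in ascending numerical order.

5, 12

Level 0: 14
Level 1: 5, 12
Level 2: 1, 3, 13
Level 3: 2, 4, 6, 8, 9, 11
Level 4: 7, 10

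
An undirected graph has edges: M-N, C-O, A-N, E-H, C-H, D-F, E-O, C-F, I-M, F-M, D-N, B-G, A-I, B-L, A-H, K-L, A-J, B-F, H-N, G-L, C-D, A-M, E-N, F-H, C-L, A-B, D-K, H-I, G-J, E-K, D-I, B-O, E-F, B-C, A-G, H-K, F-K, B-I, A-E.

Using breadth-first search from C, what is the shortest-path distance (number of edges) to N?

Level 0: C
Level 1: B, D, F, H, L, O
Level 2: A, E, G, I, K, M, N
Level 3: J
N first appears at level 2.

2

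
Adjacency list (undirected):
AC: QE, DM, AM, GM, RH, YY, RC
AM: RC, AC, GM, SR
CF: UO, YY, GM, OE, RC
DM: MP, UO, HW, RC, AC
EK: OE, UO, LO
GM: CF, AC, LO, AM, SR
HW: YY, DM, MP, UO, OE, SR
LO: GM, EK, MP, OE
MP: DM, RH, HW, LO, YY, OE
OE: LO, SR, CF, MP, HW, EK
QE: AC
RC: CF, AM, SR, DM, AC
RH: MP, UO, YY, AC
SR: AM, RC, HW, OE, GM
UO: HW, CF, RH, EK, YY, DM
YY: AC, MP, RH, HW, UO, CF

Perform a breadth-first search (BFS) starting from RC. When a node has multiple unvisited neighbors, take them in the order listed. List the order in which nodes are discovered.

Visit RC; enqueue CF, AM, SR, DM, AC → queue [CF, AM, SR, DM, AC]
Visit CF; enqueue UO, YY, GM, OE → queue [AM, SR, DM, AC, UO, YY, GM, OE]
Visit AM → queue [SR, DM, AC, UO, YY, GM, OE]
Visit SR; enqueue HW → queue [DM, AC, UO, YY, GM, OE, HW]
Visit DM; enqueue MP → queue [AC, UO, YY, GM, OE, HW, MP]
Visit AC; enqueue QE, RH → queue [UO, YY, GM, OE, HW, MP, QE, RH]
Visit UO; enqueue EK → queue [YY, GM, OE, HW, MP, QE, RH, EK]
Visit YY → queue [GM, OE, HW, MP, QE, RH, EK]
Visit GM; enqueue LO → queue [OE, HW, MP, QE, RH, EK, LO]
Visit OE → queue [HW, MP, QE, RH, EK, LO]
Visit HW → queue [MP, QE, RH, EK, LO]
Visit MP → queue [QE, RH, EK, LO]
Visit QE → queue [RH, EK, LO]
Visit RH → queue [EK, LO]
Visit EK → queue [LO]
Visit LO → queue []

RC -> CF -> AM -> SR -> DM -> AC -> UO -> YY -> GM -> OE -> HW -> MP -> QE -> RH -> EK -> LO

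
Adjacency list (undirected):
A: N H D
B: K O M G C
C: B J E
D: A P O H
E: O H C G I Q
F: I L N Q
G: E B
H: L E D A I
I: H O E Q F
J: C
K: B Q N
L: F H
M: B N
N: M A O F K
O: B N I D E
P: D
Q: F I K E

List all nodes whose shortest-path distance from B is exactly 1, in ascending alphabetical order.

Level 0: B
Level 1: C, G, K, M, O
Level 2: D, E, I, J, N, Q
Level 3: A, F, H, P
Level 4: L

C, G, K, M, O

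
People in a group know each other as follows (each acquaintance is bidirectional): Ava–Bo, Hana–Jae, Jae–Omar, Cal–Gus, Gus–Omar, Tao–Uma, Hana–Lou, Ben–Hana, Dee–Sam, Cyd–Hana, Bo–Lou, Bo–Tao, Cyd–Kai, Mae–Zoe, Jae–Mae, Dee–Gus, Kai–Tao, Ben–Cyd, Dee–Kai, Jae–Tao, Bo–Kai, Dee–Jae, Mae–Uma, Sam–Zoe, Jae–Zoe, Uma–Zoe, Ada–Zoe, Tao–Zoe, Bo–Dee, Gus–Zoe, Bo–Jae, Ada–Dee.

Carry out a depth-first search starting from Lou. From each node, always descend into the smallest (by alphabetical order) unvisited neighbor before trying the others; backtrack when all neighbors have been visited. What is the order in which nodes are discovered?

Visit Lou
Lou → Bo
Bo → Ava
Bo → Dee
Dee → Ada
Ada → Zoe
Zoe → Gus
Gus → Cal
Gus → Omar
Omar → Jae
Jae → Hana
Hana → Ben
Ben → Cyd
Cyd → Kai
Kai → Tao
Tao → Uma
Uma → Mae
Zoe → Sam

Lou -> Bo -> Ava -> Dee -> Ada -> Zoe -> Gus -> Cal -> Omar -> Jae -> Hana -> Ben -> Cyd -> Kai -> Tao -> Uma -> Mae -> Sam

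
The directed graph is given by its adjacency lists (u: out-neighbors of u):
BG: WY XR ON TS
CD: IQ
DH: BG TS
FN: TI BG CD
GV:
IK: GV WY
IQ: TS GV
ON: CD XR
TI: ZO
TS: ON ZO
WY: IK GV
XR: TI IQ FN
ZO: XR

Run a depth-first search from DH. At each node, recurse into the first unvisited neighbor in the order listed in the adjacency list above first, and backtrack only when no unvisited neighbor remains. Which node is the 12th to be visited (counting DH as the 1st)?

CD

Visit DH
DH → BG
BG → WY
WY → IK
IK → GV
BG → XR
XR → TI
TI → ZO
XR → IQ
IQ → TS
TS → ON
ON → CD
XR → FN

Visit order: DH, BG, WY, IK, GV, XR, TI, ZO, IQ, TS, ON, CD, FN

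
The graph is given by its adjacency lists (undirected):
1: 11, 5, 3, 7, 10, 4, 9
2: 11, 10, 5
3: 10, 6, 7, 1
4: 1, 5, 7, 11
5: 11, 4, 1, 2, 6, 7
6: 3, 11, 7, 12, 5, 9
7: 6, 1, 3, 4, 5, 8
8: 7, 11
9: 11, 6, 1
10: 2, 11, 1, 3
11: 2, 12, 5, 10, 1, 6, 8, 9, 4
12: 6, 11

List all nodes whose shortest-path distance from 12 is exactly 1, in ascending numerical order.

6, 11

Level 0: 12
Level 1: 6, 11
Level 2: 1, 2, 3, 4, 5, 7, 8, 9, 10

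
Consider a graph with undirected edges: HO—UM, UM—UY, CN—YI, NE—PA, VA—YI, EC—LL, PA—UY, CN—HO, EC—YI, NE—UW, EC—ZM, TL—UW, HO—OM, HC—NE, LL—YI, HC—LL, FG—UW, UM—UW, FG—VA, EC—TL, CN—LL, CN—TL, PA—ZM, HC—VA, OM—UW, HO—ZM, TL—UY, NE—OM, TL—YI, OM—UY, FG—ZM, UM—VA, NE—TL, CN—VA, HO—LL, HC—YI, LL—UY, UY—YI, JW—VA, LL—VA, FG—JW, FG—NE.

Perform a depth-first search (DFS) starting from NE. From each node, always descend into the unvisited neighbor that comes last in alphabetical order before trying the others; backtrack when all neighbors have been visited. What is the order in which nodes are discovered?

Visit NE
NE → UW
UW → UM
UM → VA
VA → YI
YI → UY
UY → TL
TL → EC
EC → ZM
ZM → PA
ZM → HO
HO → OM
HO → LL
LL → HC
LL → CN
ZM → FG
FG → JW

NE, UW, UM, VA, YI, UY, TL, EC, ZM, PA, HO, OM, LL, HC, CN, FG, JW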